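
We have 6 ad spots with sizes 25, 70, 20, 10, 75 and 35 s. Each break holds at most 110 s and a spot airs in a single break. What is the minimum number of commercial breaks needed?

Total = 75 + 70 + 35 + 25 + 20 + 10 = 235 s.
Lower bound: ⌈235/110⌉ = 3 commercial breaks.
A packing using 3 commercial breaks:
  break 1: 75 + 35 = 110
  break 2: 70 + 25 + 10 = 105
  break 3: 20 = 20
This matches the lower bound, so 3 is optimal.

3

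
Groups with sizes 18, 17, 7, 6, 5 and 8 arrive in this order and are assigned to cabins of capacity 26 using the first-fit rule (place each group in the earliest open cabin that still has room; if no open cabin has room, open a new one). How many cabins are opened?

  18 → cabin 1 (new)  [load 18/26]
  17 → cabin 2 (new)  [load 17/26]
  7 → cabin 1  [load 25/26]
  6 → cabin 2  [load 23/26]
  5 → cabin 3 (new)  [load 5/26]
  8 → cabin 3  [load 13/26]
3 cabins opened.

3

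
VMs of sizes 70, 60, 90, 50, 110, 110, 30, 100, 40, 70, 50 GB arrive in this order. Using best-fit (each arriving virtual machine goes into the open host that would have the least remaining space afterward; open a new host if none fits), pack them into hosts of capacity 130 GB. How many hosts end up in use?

7

  70 → host 1 (new)  [load 70/130]
  60 → host 1  [load 130/130]
  90 → host 2 (new)  [load 90/130]
  50 → host 3 (new)  [load 50/130]
  110 → host 4 (new)  [load 110/130]
  110 → host 5 (new)  [load 110/130]
  30 → host 2  [load 120/130]
  100 → host 6 (new)  [load 100/130]
  40 → host 3  [load 90/130]
  70 → host 7 (new)  [load 70/130]
  50 → host 7  [load 120/130]
7 hosts opened.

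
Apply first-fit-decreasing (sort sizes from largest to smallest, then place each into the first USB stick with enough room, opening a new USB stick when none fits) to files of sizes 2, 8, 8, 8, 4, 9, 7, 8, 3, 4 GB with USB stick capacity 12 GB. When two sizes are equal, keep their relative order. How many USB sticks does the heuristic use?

Sorted descending: 9, 8, 8, 8, 8, 7, 4, 4, 3, 2.
  9 → USB stick 1 (new)  [load 9/12]
  8 → USB stick 2 (new)  [load 8/12]
  8 → USB stick 3 (new)  [load 8/12]
  8 → USB stick 4 (new)  [load 8/12]
  8 → USB stick 5 (new)  [load 8/12]
  7 → USB stick 6 (new)  [load 7/12]
  4 → USB stick 2  [load 12/12]
  4 → USB stick 3  [load 12/12]
  3 → USB stick 1  [load 12/12]
  2 → USB stick 4  [load 10/12]
6 USB sticks opened.

6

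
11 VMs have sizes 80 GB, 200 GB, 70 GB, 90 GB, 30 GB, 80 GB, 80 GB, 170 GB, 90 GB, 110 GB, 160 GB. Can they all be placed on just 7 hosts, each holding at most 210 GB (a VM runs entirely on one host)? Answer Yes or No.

A valid assignment using 7 hosts:
  host 1: 200 = 200
  host 2: 170 + 30 = 200
  host 3: 160 = 160
  host 4: 110 + 90 = 200
  host 5: 90 + 80 = 170
  host 6: 80 + 80 = 160
  host 7: 70 = 70
Every load is within 210 GB, so 7 hosts suffice.

Yes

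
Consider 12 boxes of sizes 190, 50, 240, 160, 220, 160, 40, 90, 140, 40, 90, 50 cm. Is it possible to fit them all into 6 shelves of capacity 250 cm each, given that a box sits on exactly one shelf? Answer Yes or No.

No

Total = 1470 cm; ⌈1470/250⌉ = 6.
The bound of 6 does not rule out 6, but exhaustive search shows no assignment into 6 shelves of capacity 250 cm exists — the minimum is 7.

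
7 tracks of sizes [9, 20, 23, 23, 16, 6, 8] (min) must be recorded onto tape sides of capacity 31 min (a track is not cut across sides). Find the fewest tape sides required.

Total = 23 + 23 + 20 + 16 + 9 + 8 + 6 = 105 min.
Lower bound: ⌈105/31⌉ = 4 tape sides.
A packing using 4 tape sides:
  side 1: 23 + 8 = 31
  side 2: 23 + 6 = 29
  side 3: 20 + 9 = 29
  side 4: 16 = 16
This matches the lower bound, so 4 is optimal.

4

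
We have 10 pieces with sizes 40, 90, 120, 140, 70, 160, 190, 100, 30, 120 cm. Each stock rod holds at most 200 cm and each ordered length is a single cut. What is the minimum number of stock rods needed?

6

Total = 190 + 160 + 140 + 120 + 120 + 100 + 90 + 70 + 40 + 30 = 1060 cm.
Lower bound: ⌈1060/200⌉ = 6 stock rods.
A packing using 6 stock rods:
  stock rod 1: 190 = 190
  stock rod 2: 160 + 40 = 200
  stock rod 3: 140 + 30 = 170
  stock rod 4: 120 + 70 = 190
  stock rod 5: 120 = 120
  stock rod 6: 100 + 90 = 190
This matches the lower bound, so 6 is optimal.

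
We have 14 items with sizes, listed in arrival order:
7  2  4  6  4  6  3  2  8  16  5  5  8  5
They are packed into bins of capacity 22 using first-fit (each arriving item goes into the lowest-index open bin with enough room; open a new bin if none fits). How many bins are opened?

4

  7 → bin 1 (new)  [load 7/22]
  2 → bin 1  [load 9/22]
  4 → bin 1  [load 13/22]
  6 → bin 1  [load 19/22]
  4 → bin 2 (new)  [load 4/22]
  6 → bin 2  [load 10/22]
  3 → bin 1  [load 22/22]
  2 → bin 2  [load 12/22]
  8 → bin 2  [load 20/22]
  16 → bin 3 (new)  [load 16/22]
  5 → bin 3  [load 21/22]
  5 → bin 4 (new)  [load 5/22]
  8 → bin 4  [load 13/22]
  5 → bin 4  [load 18/22]
4 bins opened.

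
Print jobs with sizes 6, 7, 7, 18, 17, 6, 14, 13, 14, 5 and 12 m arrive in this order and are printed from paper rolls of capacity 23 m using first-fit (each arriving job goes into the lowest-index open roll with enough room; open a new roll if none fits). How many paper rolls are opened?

  6 → roll 1 (new)  [load 6/23]
  7 → roll 1  [load 13/23]
  7 → roll 1  [load 20/23]
  18 → roll 2 (new)  [load 18/23]
  17 → roll 3 (new)  [load 17/23]
  6 → roll 3  [load 23/23]
  14 → roll 4 (new)  [load 14/23]
  13 → roll 5 (new)  [load 13/23]
  14 → roll 6 (new)  [load 14/23]
  5 → roll 2  [load 23/23]
  12 → roll 7 (new)  [load 12/23]
7 paper rolls opened.

7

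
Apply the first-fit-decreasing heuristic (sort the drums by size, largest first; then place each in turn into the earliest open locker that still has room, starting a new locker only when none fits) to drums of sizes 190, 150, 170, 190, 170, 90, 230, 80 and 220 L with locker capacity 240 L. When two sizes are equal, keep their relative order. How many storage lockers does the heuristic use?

Sorted descending: 230, 220, 190, 190, 170, 170, 150, 90, 80.
  230 → locker 1 (new)  [load 230/240]
  220 → locker 2 (new)  [load 220/240]
  190 → locker 3 (new)  [load 190/240]
  190 → locker 4 (new)  [load 190/240]
  170 → locker 5 (new)  [load 170/240]
  170 → locker 6 (new)  [load 170/240]
  150 → locker 7 (new)  [load 150/240]
  90 → locker 7  [load 240/240]
  80 → locker 8 (new)  [load 80/240]
8 storage lockers opened.

8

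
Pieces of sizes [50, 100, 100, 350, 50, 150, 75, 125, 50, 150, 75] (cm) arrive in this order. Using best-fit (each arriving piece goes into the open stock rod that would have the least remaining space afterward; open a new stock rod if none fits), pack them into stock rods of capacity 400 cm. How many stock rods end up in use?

  50 → stock rod 1 (new)  [load 50/400]
  100 → stock rod 1  [load 150/400]
  100 → stock rod 1  [load 250/400]
  350 → stock rod 2 (new)  [load 350/400]
  50 → stock rod 2  [load 400/400]
  150 → stock rod 1  [load 400/400]
  75 → stock rod 3 (new)  [load 75/400]
  125 → stock rod 3  [load 200/400]
  50 → stock rod 3  [load 250/400]
  150 → stock rod 3  [load 400/400]
  75 → stock rod 4 (new)  [load 75/400]
4 stock rods opened.

4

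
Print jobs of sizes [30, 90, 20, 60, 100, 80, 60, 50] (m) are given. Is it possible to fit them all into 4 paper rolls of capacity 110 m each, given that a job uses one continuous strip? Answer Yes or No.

Total = 490 m; ⌈490/110⌉ = 5.
At least 5 paper rolls are required, but only 4 are allowed.

No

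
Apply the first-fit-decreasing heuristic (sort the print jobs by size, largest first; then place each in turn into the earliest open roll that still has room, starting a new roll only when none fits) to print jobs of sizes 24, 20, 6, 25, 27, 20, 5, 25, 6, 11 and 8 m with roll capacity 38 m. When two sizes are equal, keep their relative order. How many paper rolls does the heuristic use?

Sorted descending: 27, 25, 25, 24, 20, 20, 11, 8, 6, 6, 5.
  27 → roll 1 (new)  [load 27/38]
  25 → roll 2 (new)  [load 25/38]
  25 → roll 3 (new)  [load 25/38]
  24 → roll 4 (new)  [load 24/38]
  20 → roll 5 (new)  [load 20/38]
  20 → roll 6 (new)  [load 20/38]
  11 → roll 1  [load 38/38]
  8 → roll 2  [load 33/38]
  6 → roll 3  [load 31/38]
  6 → roll 3  [load 37/38]
  5 → roll 2  [load 38/38]
6 paper rolls opened.

6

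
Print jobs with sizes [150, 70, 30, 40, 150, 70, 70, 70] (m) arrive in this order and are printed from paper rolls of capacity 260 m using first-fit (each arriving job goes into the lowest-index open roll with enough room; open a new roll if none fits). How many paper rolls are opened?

  150 → roll 1 (new)  [load 150/260]
  70 → roll 1  [load 220/260]
  30 → roll 1  [load 250/260]
  40 → roll 2 (new)  [load 40/260]
  150 → roll 2  [load 190/260]
  70 → roll 2  [load 260/260]
  70 → roll 3 (new)  [load 70/260]
  70 → roll 3  [load 140/260]
3 paper rolls opened.

3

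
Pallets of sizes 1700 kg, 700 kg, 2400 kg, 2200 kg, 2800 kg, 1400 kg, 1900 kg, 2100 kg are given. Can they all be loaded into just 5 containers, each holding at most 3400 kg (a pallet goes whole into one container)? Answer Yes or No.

Total = 15200 kg; ⌈15200/3400⌉ = 5.
The bound of 5 does not rule out 5, but exhaustive search shows no assignment into 5 containers of capacity 3400 kg exists — the minimum is 6.

No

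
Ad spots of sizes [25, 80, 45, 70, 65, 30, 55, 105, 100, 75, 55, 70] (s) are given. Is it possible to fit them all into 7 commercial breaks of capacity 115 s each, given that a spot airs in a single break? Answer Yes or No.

No

Total = 775 s; ⌈775/115⌉ = 7.
The bound of 7 does not rule out 7, but exhaustive search shows no assignment into 7 commercial breaks of capacity 115 s exists — the minimum is 8.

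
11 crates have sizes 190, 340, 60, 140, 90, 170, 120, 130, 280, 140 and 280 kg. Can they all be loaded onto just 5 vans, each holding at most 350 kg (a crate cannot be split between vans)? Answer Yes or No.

No

Total = 1940 kg; ⌈1940/350⌉ = 6.
At least 6 vans are required, but only 5 are allowed.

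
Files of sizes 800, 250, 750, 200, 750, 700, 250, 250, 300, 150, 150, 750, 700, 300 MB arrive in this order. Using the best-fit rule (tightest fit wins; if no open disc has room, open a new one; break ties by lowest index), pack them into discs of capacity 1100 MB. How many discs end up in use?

6

  800 → disc 1 (new)  [load 800/1100]
  250 → disc 1  [load 1050/1100]
  750 → disc 2 (new)  [load 750/1100]
  200 → disc 2  [load 950/1100]
  750 → disc 3 (new)  [load 750/1100]
  700 → disc 4 (new)  [load 700/1100]
  250 → disc 3  [load 1000/1100]
  250 → disc 4  [load 950/1100]
  300 → disc 5 (new)  [load 300/1100]
  150 → disc 2  [load 1100/1100]
  150 → disc 4  [load 1100/1100]
  750 → disc 5  [load 1050/1100]
  700 → disc 6 (new)  [load 700/1100]
  300 → disc 6  [load 1000/1100]
6 discs opened.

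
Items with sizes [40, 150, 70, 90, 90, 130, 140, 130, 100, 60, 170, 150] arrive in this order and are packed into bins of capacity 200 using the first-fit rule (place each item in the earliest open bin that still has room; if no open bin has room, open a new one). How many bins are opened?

8

  40 → bin 1 (new)  [load 40/200]
  150 → bin 1  [load 190/200]
  70 → bin 2 (new)  [load 70/200]
  90 → bin 2  [load 160/200]
  90 → bin 3 (new)  [load 90/200]
  130 → bin 4 (new)  [load 130/200]
  140 → bin 5 (new)  [load 140/200]
  130 → bin 6 (new)  [load 130/200]
  100 → bin 3  [load 190/200]
  60 → bin 4  [load 190/200]
  170 → bin 7 (new)  [load 170/200]
  150 → bin 8 (new)  [load 150/200]
8 bins opened.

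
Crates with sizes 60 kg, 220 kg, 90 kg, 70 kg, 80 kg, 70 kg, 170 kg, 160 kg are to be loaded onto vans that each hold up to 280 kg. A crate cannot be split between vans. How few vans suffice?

Total = 220 + 170 + 160 + 90 + 80 + 70 + 70 + 60 = 920 kg.
Lower bound: ⌈920/280⌉ = 4 vans.
A packing using 4 vans:
  van 1: 220 + 60 = 280
  van 2: 170 + 90 = 260
  van 3: 160 + 80 = 240
  van 4: 70 + 70 = 140
This matches the lower bound, so 4 is optimal.

4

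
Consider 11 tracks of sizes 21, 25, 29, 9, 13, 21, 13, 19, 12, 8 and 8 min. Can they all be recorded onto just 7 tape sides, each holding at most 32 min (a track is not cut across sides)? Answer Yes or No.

Yes

A valid assignment using 7 tape sides:
  side 1: 29 = 29
  side 2: 25 = 25
  side 3: 21 + 9 = 30
  side 4: 21 + 8 = 29
  side 5: 19 + 13 = 32
  side 6: 13 + 12 = 25
  side 7: 8 = 8
Every load is within 32 min, so 7 tape sides suffice.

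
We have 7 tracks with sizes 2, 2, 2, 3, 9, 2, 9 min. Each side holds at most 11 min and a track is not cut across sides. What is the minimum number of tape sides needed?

3

Total = 9 + 9 + 3 + 2 + 2 + 2 + 2 = 29 min.
Lower bound: ⌈29/11⌉ = 3 tape sides.
A packing using 3 tape sides:
  side 1: 9 + 2 = 11
  side 2: 9 + 2 = 11
  side 3: 3 + 2 + 2 = 7
This matches the lower bound, so 3 is optimal.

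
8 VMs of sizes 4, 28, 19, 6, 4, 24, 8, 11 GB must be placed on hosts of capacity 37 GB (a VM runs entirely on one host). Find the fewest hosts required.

3

Total = 28 + 24 + 19 + 11 + 8 + 6 + 4 + 4 = 104 GB.
Lower bound: ⌈104/37⌉ = 3 hosts.
A packing using 3 hosts:
  host 1: 28 + 8 = 36
  host 2: 24 + 11 = 35
  host 3: 19 + 6 + 4 + 4 = 33
This matches the lower bound, so 3 is optimal.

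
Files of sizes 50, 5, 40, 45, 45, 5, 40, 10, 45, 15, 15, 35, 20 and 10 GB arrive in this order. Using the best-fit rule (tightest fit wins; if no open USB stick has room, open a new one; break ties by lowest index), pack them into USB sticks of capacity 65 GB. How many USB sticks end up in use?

  50 → USB stick 1 (new)  [load 50/65]
  5 → USB stick 1  [load 55/65]
  40 → USB stick 2 (new)  [load 40/65]
  45 → USB stick 3 (new)  [load 45/65]
  45 → USB stick 4 (new)  [load 45/65]
  5 → USB stick 1  [load 60/65]
  40 → USB stick 5 (new)  [load 40/65]
  10 → USB stick 3  [load 55/65]
  45 → USB stick 6 (new)  [load 45/65]
  15 → USB stick 4  [load 60/65]
  15 → USB stick 6  [load 60/65]
  35 → USB stick 7 (new)  [load 35/65]
  20 → USB stick 2  [load 60/65]
  10 → USB stick 3  [load 65/65]
7 USB sticks opened.

7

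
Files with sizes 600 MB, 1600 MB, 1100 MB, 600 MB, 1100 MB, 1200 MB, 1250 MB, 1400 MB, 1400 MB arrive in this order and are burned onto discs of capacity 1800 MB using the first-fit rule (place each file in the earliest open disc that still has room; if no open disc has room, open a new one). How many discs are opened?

7

  600 → disc 1 (new)  [load 600/1800]
  1600 → disc 2 (new)  [load 1600/1800]
  1100 → disc 1  [load 1700/1800]
  600 → disc 3 (new)  [load 600/1800]
  1100 → disc 3  [load 1700/1800]
  1200 → disc 4 (new)  [load 1200/1800]
  1250 → disc 5 (new)  [load 1250/1800]
  1400 → disc 6 (new)  [load 1400/1800]
  1400 → disc 7 (new)  [load 1400/1800]
7 discs opened.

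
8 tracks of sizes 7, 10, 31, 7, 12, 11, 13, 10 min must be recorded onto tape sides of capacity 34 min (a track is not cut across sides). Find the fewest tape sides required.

4

Total = 31 + 13 + 12 + 11 + 10 + 10 + 7 + 7 = 101 min.
Lower bound: ⌈101/34⌉ = 3 tape sides.
A packing using 4 tape sides:
  side 1: 31 = 31
  side 2: 13 + 12 + 7 = 32
  side 3: 11 + 10 + 10 = 31
  side 4: 7 = 7
No arrangement into 3 tape sides stays within capacity, so 4 is optimal.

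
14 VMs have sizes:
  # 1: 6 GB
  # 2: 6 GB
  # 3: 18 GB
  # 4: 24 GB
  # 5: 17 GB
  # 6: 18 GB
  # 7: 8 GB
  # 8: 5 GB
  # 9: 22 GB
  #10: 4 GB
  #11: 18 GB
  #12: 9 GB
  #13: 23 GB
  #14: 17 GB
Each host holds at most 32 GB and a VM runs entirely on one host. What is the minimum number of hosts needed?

Total = 24 + 23 + 22 + 18 + 18 + 18 + 17 + 17 + 9 + 8 + 6 + 6 + 5 + 4 = 195 GB.
Lower bound: ⌈195/32⌉ = 7 hosts.
Also, 8 VMs each exceed 16 GB, and no two of those can share a host, so at least 8 hosts are needed.
A packing using 8 hosts:
  host 1: 24 + 8 = 32
  host 2: 23 + 9 = 32
  host 3: 22 + 6 + 4 = 32
  host 4: 18 + 6 + 5 = 29
  host 5: 18 = 18
  host 6: 18 = 18
  host 7: 17 = 17
  host 8: 17 = 17
This matches the lower bound, so 8 is optimal.

8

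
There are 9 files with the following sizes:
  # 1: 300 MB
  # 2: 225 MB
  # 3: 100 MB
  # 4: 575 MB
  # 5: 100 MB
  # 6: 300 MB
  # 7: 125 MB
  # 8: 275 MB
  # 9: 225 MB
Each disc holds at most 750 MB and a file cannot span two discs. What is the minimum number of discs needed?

4

Total = 575 + 300 + 300 + 275 + 225 + 225 + 125 + 100 + 100 = 2225 MB.
Lower bound: ⌈2225/750⌉ = 3 discs.
A packing using 4 discs:
  disc 1: 575 + 125 = 700
  disc 2: 300 + 300 + 100 = 700
  disc 3: 275 + 225 + 225 = 725
  disc 4: 100 = 100
No arrangement into 3 discs stays within capacity, so 4 is optimal.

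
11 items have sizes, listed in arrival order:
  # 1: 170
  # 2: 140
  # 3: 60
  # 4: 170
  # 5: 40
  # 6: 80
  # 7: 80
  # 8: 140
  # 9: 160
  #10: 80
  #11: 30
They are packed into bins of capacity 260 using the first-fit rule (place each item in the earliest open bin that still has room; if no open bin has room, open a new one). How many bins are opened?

  170 → bin 1 (new)  [load 170/260]
  140 → bin 2 (new)  [load 140/260]
  60 → bin 1  [load 230/260]
  170 → bin 3 (new)  [load 170/260]
  40 → bin 2  [load 180/260]
  80 → bin 2  [load 260/260]
  80 → bin 3  [load 250/260]
  140 → bin 4 (new)  [load 140/260]
  160 → bin 5 (new)  [load 160/260]
  80 → bin 4  [load 220/260]
  30 → bin 1  [load 260/260]
5 bins opened.

5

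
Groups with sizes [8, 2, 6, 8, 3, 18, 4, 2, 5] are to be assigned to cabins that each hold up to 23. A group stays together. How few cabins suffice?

3

Total = 18 + 8 + 8 + 6 + 5 + 4 + 3 + 2 + 2 = 56.
Lower bound: ⌈56/23⌉ = 3 cabins.
A packing using 3 cabins:
  cabin 1: 18 + 5 = 23
  cabin 2: 8 + 8 + 6 = 22
  cabin 3: 4 + 3 + 2 + 2 = 11
This matches the lower bound, so 3 is optimal.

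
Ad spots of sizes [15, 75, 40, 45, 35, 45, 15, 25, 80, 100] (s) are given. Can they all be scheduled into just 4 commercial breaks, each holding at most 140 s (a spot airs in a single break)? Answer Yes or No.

Yes

A valid assignment using 4 commercial breaks:
  break 1: 100 + 40 = 140
  break 2: 80 + 45 + 15 = 140
  break 3: 75 + 45 + 15 = 135
  break 4: 35 + 25 = 60
Every load is within 140 s, so 4 commercial breaks suffice.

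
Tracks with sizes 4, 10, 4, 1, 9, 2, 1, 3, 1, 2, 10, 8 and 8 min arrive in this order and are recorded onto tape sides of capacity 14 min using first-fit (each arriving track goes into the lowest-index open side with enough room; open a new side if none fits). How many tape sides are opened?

  4 → side 1 (new)  [load 4/14]
  10 → side 1  [load 14/14]
  4 → side 2 (new)  [load 4/14]
  1 → side 2  [load 5/14]
  9 → side 2  [load 14/14]
  2 → side 3 (new)  [load 2/14]
  1 → side 3  [load 3/14]
  3 → side 3  [load 6/14]
  1 → side 3  [load 7/14]
  2 → side 3  [load 9/14]
  10 → side 4 (new)  [load 10/14]
  8 → side 5 (new)  [load 8/14]
  8 → side 6 (new)  [load 8/14]
6 tape sides opened.

6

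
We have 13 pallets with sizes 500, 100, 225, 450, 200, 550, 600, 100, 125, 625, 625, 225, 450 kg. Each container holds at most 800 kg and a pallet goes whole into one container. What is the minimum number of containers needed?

7

Total = 625 + 625 + 600 + 550 + 500 + 450 + 450 + 225 + 225 + 200 + 125 + 100 + 100 = 4775 kg.
Lower bound: ⌈4775/800⌉ = 6 containers.
Also, 7 pallets each exceed 400 kg, and no two of those can share a container, so at least 7 containers are needed.
A packing using 7 containers:
  container 1: 625 + 125 = 750
  container 2: 625 + 100 = 725
  container 3: 600 + 200 = 800
  container 4: 550 + 225 = 775
  container 5: 500 + 225 = 725
  container 6: 450 + 100 = 550
  container 7: 450 = 450
This matches the lower bound, so 7 is optimal.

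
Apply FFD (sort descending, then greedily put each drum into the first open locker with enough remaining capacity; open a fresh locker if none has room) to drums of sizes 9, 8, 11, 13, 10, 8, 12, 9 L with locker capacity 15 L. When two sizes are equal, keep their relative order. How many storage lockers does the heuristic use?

Sorted descending: 13, 12, 11, 10, 9, 9, 8, 8.
  13 → locker 1 (new)  [load 13/15]
  12 → locker 2 (new)  [load 12/15]
  11 → locker 3 (new)  [load 11/15]
  10 → locker 4 (new)  [load 10/15]
  9 → locker 5 (new)  [load 9/15]
  9 → locker 6 (new)  [load 9/15]
  8 → locker 7 (new)  [load 8/15]
  8 → locker 8 (new)  [load 8/15]
8 storage lockers opened.

8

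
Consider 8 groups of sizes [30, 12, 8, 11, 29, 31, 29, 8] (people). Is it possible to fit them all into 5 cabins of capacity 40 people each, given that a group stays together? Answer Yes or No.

A valid assignment using 5 cabins:
  cabin 1: 31 + 8 = 39
  cabin 2: 30 + 8 = 38
  cabin 3: 29 + 11 = 40
  cabin 4: 29 = 29
  cabin 5: 12 = 12
Every load is within 40 people, so 5 cabins suffice.

Yes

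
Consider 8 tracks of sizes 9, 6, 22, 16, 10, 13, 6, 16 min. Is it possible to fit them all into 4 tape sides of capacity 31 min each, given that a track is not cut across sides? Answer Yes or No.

Yes

A valid assignment using 4 tape sides:
  side 1: 22 + 9 = 31
  side 2: 16 + 13 = 29
  side 3: 16 + 10 = 26
  side 4: 6 + 6 = 12
Every load is within 31 min, so 4 tape sides suffice.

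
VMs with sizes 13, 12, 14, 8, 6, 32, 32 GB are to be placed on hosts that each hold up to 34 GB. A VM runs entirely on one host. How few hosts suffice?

Total = 32 + 32 + 14 + 13 + 12 + 8 + 6 = 117 GB.
Lower bound: ⌈117/34⌉ = 4 hosts.
A packing using 4 hosts:
  host 1: 32 = 32
  host 2: 32 = 32
  host 3: 14 + 13 + 6 = 33
  host 4: 12 + 8 = 20
This matches the lower bound, so 4 is optimal.

4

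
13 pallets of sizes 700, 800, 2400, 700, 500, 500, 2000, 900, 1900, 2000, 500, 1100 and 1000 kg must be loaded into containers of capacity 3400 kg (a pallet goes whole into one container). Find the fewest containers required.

Total = 2400 + 2000 + 2000 + 1900 + 1100 + 1000 + 900 + 800 + 700 + 700 + 500 + 500 + 500 = 15000 kg.
Lower bound: ⌈15000/3400⌉ = 5 containers.
A packing using 5 containers:
  container 1: 2400 + 1000 = 3400
  container 2: 2000 + 1100 = 3100
  container 3: 2000 + 900 + 500 = 3400
  container 4: 1900 + 800 + 700 = 3400
  container 5: 700 + 500 + 500 = 1700
This matches the lower bound, so 5 is optimal.

5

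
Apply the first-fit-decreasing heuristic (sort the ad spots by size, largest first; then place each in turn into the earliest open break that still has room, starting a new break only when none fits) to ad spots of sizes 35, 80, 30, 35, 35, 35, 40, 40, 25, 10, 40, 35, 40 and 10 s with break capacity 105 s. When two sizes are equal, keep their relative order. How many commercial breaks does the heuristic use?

5

Sorted descending: 80, 40, 40, 40, 40, 35, 35, 35, 35, 35, 30, 25, 10, 10.
  80 → break 1 (new)  [load 80/105]
  40 → break 2 (new)  [load 40/105]
  40 → break 2  [load 80/105]
  40 → break 3 (new)  [load 40/105]
  40 → break 3  [load 80/105]
  35 → break 4 (new)  [load 35/105]
  35 → break 4  [load 70/105]
  35 → break 4  [load 105/105]
  35 → break 5 (new)  [load 35/105]
  35 → break 5  [load 70/105]
  30 → break 5  [load 100/105]
  25 → break 1  [load 105/105]
  10 → break 2  [load 90/105]
  10 → break 2  [load 100/105]
5 commercial breaks opened.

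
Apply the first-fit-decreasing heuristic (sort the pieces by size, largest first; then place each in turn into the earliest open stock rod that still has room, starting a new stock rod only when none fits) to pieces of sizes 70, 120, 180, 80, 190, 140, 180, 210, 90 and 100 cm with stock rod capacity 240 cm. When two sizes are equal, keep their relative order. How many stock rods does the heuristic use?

Sorted descending: 210, 190, 180, 180, 140, 120, 100, 90, 80, 70.
  210 → stock rod 1 (new)  [load 210/240]
  190 → stock rod 2 (new)  [load 190/240]
  180 → stock rod 3 (new)  [load 180/240]
  180 → stock rod 4 (new)  [load 180/240]
  140 → stock rod 5 (new)  [load 140/240]
  120 → stock rod 6 (new)  [load 120/240]
  100 → stock rod 5  [load 240/240]
  90 → stock rod 6  [load 210/240]
  80 → stock rod 7 (new)  [load 80/240]
  70 → stock rod 7  [load 150/240]
7 stock rods opened.

7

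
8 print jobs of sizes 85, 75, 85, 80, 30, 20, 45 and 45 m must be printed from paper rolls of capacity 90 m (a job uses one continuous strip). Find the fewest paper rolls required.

Total = 85 + 85 + 80 + 75 + 45 + 45 + 30 + 20 = 465 m.
Lower bound: ⌈465/90⌉ = 6 paper rolls.
A packing using 6 paper rolls:
  roll 1: 85 = 85
  roll 2: 85 = 85
  roll 3: 80 = 80
  roll 4: 75 = 75
  roll 5: 45 + 45 = 90
  roll 6: 30 + 20 = 50
This matches the lower bound, so 6 is optimal.

6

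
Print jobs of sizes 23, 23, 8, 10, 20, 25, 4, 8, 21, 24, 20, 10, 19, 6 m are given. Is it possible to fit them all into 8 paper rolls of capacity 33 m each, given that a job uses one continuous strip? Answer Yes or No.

Yes

A valid assignment using 8 paper rolls:
  roll 1: 25 + 8 = 33
  roll 2: 24 + 8 = 32
  roll 3: 23 + 10 = 33
  roll 4: 23 + 10 = 33
  roll 5: 21 + 6 + 4 = 31
  roll 6: 20 = 20
  roll 7: 20 = 20
  roll 8: 19 = 19
Every load is within 33 m, so 8 paper rolls suffice.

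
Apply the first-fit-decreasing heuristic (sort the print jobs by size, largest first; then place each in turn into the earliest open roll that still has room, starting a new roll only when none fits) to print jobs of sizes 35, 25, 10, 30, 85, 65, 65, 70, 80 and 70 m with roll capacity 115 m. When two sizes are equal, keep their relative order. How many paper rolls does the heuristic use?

Sorted descending: 85, 80, 70, 70, 65, 65, 35, 30, 25, 10.
  85 → roll 1 (new)  [load 85/115]
  80 → roll 2 (new)  [load 80/115]
  70 → roll 3 (new)  [load 70/115]
  70 → roll 4 (new)  [load 70/115]
  65 → roll 5 (new)  [load 65/115]
  65 → roll 6 (new)  [load 65/115]
  35 → roll 2  [load 115/115]
  30 → roll 1  [load 115/115]
  25 → roll 3  [load 95/115]
  10 → roll 3  [load 105/115]
6 paper rolls opened.

6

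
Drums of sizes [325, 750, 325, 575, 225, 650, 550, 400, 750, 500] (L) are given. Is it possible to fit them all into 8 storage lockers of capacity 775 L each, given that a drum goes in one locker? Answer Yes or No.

A valid assignment using 8 storage lockers:
  locker 1: 750 = 750
  locker 2: 750 = 750
  locker 3: 650 = 650
  locker 4: 575 = 575
  locker 5: 550 + 225 = 775
  locker 6: 500 = 500
  locker 7: 400 + 325 = 725
  locker 8: 325 = 325
Every load is within 775 L, so 8 storage lockers suffice.

Yes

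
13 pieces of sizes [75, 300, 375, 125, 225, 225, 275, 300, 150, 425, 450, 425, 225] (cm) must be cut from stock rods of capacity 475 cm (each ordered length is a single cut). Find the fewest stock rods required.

9

Total = 450 + 425 + 425 + 375 + 300 + 300 + 275 + 225 + 225 + 225 + 150 + 125 + 75 = 3575 cm.
Lower bound: ⌈3575/475⌉ = 8 stock rods.
A packing using 9 stock rods:
  stock rod 1: 450 = 450
  stock rod 2: 425 = 425
  stock rod 3: 425 = 425
  stock rod 4: 375 + 75 = 450
  stock rod 5: 300 + 150 = 450
  stock rod 6: 300 + 125 = 425
  stock rod 7: 275 = 275
  stock rod 8: 225 + 225 = 450
  stock rod 9: 225 = 225
No arrangement into 8 stock rods stays within capacity, so 9 is optimal.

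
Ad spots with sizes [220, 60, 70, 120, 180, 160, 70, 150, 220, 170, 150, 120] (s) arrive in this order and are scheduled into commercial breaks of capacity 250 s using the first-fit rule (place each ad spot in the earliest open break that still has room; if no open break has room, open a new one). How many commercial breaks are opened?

  220 → break 1 (new)  [load 220/250]
  60 → break 2 (new)  [load 60/250]
  70 → break 2  [load 130/250]
  120 → break 2  [load 250/250]
  180 → break 3 (new)  [load 180/250]
  160 → break 4 (new)  [load 160/250]
  70 → break 3  [load 250/250]
  150 → break 5 (new)  [load 150/250]
  220 → break 6 (new)  [load 220/250]
  170 → break 7 (new)  [load 170/250]
  150 → break 8 (new)  [load 150/250]
  120 → break 9 (new)  [load 120/250]
9 commercial breaks opened.

9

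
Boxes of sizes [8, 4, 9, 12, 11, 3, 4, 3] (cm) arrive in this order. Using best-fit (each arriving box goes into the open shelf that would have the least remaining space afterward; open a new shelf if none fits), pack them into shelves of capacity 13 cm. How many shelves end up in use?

5

  8 → shelf 1 (new)  [load 8/13]
  4 → shelf 1  [load 12/13]
  9 → shelf 2 (new)  [load 9/13]
  12 → shelf 3 (new)  [load 12/13]
  11 → shelf 4 (new)  [load 11/13]
  3 → shelf 2  [load 12/13]
  4 → shelf 5 (new)  [load 4/13]
  3 → shelf 5  [load 7/13]
5 shelves opened.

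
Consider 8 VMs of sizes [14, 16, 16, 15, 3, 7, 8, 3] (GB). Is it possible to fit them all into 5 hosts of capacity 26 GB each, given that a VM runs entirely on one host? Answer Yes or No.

A valid assignment using 4 hosts:
  host 1: 16 + 8 = 24
  host 2: 16 + 7 + 3 = 26
  host 3: 15 + 3 = 18
  host 4: 14 = 14
That uses only 4 ≤ 5, so 5 hosts are enough.

Yes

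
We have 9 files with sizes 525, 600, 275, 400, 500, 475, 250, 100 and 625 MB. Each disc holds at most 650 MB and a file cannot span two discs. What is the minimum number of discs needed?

7

Total = 625 + 600 + 525 + 500 + 475 + 400 + 275 + 250 + 100 = 3750 MB.
Lower bound: ⌈3750/650⌉ = 6 discs.
A packing using 7 discs:
  disc 1: 625 = 625
  disc 2: 600 = 600
  disc 3: 525 + 100 = 625
  disc 4: 500 = 500
  disc 5: 475 = 475
  disc 6: 400 + 250 = 650
  disc 7: 275 = 275
No arrangement into 6 discs stays within capacity, so 7 is optimal.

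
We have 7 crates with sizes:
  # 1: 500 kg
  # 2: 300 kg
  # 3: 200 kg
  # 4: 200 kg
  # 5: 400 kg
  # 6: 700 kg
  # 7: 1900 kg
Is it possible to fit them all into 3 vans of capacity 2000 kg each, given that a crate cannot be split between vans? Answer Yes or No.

Yes

A valid assignment using 3 vans:
  van 1: 1900 = 1900
  van 2: 700 + 500 + 400 + 300 = 1900
  van 3: 200 + 200 = 400
Every load is within 2000 kg, so 3 vans suffice.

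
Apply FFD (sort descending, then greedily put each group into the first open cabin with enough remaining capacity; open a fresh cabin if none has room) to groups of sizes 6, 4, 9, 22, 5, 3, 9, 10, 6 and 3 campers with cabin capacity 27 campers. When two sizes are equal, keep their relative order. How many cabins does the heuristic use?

Sorted descending: 22, 10, 9, 9, 6, 6, 5, 4, 3, 3.
  22 → cabin 1 (new)  [load 22/27]
  10 → cabin 2 (new)  [load 10/27]
  9 → cabin 2  [load 19/27]
  9 → cabin 3 (new)  [load 9/27]
  6 → cabin 2  [load 25/27]
  6 → cabin 3  [load 15/27]
  5 → cabin 1  [load 27/27]
  4 → cabin 3  [load 19/27]
  3 → cabin 3  [load 22/27]
  3 → cabin 3  [load 25/27]
3 cabins opened.

3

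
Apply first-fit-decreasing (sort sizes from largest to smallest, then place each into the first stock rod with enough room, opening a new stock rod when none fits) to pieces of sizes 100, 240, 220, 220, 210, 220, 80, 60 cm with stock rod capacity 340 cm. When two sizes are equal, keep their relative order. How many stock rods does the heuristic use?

5

Sorted descending: 240, 220, 220, 220, 210, 100, 80, 60.
  240 → stock rod 1 (new)  [load 240/340]
  220 → stock rod 2 (new)  [load 220/340]
  220 → stock rod 3 (new)  [load 220/340]
  220 → stock rod 4 (new)  [load 220/340]
  210 → stock rod 5 (new)  [load 210/340]
  100 → stock rod 1  [load 340/340]
  80 → stock rod 2  [load 300/340]
  60 → stock rod 3  [load 280/340]
5 stock rods opened.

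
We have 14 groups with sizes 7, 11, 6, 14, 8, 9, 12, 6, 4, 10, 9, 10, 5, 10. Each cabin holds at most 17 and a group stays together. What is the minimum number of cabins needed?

8

Total = 14 + 12 + 11 + 10 + 10 + 10 + 9 + 9 + 8 + 7 + 6 + 6 + 5 + 4 = 121.
Lower bound: ⌈121/17⌉ = 8 cabins.
A packing using 8 cabins:
  cabin 1: 14 = 14
  cabin 2: 12 + 5 = 17
  cabin 3: 11 + 6 = 17
  cabin 4: 10 + 7 = 17
  cabin 5: 10 + 6 = 16
  cabin 6: 10 + 4 = 14
  cabin 7: 9 + 8 = 17
  cabin 8: 9 = 9
This matches the lower bound, so 8 is optimal.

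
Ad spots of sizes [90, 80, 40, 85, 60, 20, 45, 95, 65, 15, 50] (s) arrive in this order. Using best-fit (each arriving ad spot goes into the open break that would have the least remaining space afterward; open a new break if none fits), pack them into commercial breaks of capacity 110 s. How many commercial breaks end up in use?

7

  90 → break 1 (new)  [load 90/110]
  80 → break 2 (new)  [load 80/110]
  40 → break 3 (new)  [load 40/110]
  85 → break 4 (new)  [load 85/110]
  60 → break 3  [load 100/110]
  20 → break 1  [load 110/110]
  45 → break 5 (new)  [load 45/110]
  95 → break 6 (new)  [load 95/110]
  65 → break 5  [load 110/110]
  15 → break 6  [load 110/110]
  50 → break 7 (new)  [load 50/110]
7 commercial breaks opened.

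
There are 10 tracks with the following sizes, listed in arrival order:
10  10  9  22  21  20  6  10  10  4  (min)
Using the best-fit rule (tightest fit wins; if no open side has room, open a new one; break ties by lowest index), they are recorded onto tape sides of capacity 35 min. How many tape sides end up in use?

  10 → side 1 (new)  [load 10/35]
  10 → side 1  [load 20/35]
  9 → side 1  [load 29/35]
  22 → side 2 (new)  [load 22/35]
  21 → side 3 (new)  [load 21/35]
  20 → side 4 (new)  [load 20/35]
  6 → side 1  [load 35/35]
  10 → side 2  [load 32/35]
  10 → side 3  [load 31/35]
  4 → side 3  [load 35/35]
4 tape sides opened.

4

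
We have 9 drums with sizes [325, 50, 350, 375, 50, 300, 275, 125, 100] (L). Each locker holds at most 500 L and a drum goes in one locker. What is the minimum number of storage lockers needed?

Total = 375 + 350 + 325 + 300 + 275 + 125 + 100 + 50 + 50 = 1950 L.
Lower bound: ⌈1950/500⌉ = 4 storage lockers.
Also, 5 drums each exceed 250 L, and no two of those can share a locker, so at least 5 storage lockers are needed.
A packing using 5 storage lockers:
  locker 1: 375 + 125 = 500
  locker 2: 350 + 100 + 50 = 500
  locker 3: 325 + 50 = 375
  locker 4: 300 = 300
  locker 5: 275 = 275
This matches the lower bound, so 5 is optimal.

5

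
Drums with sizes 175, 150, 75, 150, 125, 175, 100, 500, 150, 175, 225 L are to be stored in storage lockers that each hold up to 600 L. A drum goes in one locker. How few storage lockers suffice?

4

Total = 500 + 225 + 175 + 175 + 175 + 150 + 150 + 150 + 125 + 100 + 75 = 2000 L.
Lower bound: ⌈2000/600⌉ = 4 storage lockers.
A packing using 4 storage lockers:
  locker 1: 500 + 100 = 600
  locker 2: 225 + 175 + 175 = 575
  locker 3: 175 + 150 + 150 + 125 = 600
  locker 4: 150 + 75 = 225
This matches the lower bound, so 4 is optimal.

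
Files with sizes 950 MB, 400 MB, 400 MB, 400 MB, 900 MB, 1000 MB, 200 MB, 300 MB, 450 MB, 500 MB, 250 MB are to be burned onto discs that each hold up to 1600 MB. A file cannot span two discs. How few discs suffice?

4

Total = 1000 + 950 + 900 + 500 + 450 + 400 + 400 + 400 + 300 + 250 + 200 = 5750 MB.
Lower bound: ⌈5750/1600⌉ = 4 discs.
A packing using 4 discs:
  disc 1: 1000 + 500 = 1500
  disc 2: 950 + 450 + 200 = 1600
  disc 3: 900 + 400 + 300 = 1600
  disc 4: 400 + 400 + 250 = 1050
This matches the lower bound, so 4 is optimal.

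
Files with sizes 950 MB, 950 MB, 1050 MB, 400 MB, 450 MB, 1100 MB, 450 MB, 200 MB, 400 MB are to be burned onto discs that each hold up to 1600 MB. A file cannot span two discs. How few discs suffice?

4

Total = 1100 + 1050 + 950 + 950 + 450 + 450 + 400 + 400 + 200 = 5950 MB.
Lower bound: ⌈5950/1600⌉ = 4 discs.
A packing using 4 discs:
  disc 1: 1100 + 450 = 1550
  disc 2: 1050 + 450 = 1500
  disc 3: 950 + 400 + 200 = 1550
  disc 4: 950 + 400 = 1350
This matches the lower bound, so 4 is optimal.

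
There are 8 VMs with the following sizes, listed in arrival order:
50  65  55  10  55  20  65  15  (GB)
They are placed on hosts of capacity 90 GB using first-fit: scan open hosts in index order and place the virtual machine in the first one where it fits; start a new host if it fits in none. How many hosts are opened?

  50 → host 1 (new)  [load 50/90]
  65 → host 2 (new)  [load 65/90]
  55 → host 3 (new)  [load 55/90]
  10 → host 1  [load 60/90]
  55 → host 4 (new)  [load 55/90]
  20 → host 1  [load 80/90]
  65 → host 5 (new)  [load 65/90]
  15 → host 2  [load 80/90]
5 hosts opened.

5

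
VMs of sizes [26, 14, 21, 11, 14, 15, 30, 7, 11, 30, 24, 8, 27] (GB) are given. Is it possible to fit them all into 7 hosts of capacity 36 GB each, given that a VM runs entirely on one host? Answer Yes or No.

No

Total = 238 GB; ⌈238/36⌉ = 7.
The bound of 7 does not rule out 7, but exhaustive search shows no assignment into 7 hosts of capacity 36 GB exists — the minimum is 8.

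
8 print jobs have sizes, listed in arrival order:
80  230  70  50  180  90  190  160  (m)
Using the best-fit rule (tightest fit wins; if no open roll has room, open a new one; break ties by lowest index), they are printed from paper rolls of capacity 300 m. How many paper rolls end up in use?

4

  80 → roll 1 (new)  [load 80/300]
  230 → roll 2 (new)  [load 230/300]
  70 → roll 2  [load 300/300]
  50 → roll 1  [load 130/300]
  180 → roll 3 (new)  [load 180/300]
  90 → roll 3  [load 270/300]
  190 → roll 4 (new)  [load 190/300]
  160 → roll 1  [load 290/300]
4 paper rolls opened.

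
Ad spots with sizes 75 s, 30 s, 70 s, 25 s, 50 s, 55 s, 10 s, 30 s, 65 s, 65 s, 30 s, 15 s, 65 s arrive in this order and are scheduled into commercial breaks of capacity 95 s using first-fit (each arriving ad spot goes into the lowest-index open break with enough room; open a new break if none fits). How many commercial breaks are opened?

8

  75 → break 1 (new)  [load 75/95]
  30 → break 2 (new)  [load 30/95]
  70 → break 3 (new)  [load 70/95]
  25 → break 2  [load 55/95]
  50 → break 4 (new)  [load 50/95]
  55 → break 5 (new)  [load 55/95]
  10 → break 1  [load 85/95]
  30 → break 2  [load 85/95]
  65 → break 6 (new)  [load 65/95]
  65 → break 7 (new)  [load 65/95]
  30 → break 4  [load 80/95]
  15 → break 3  [load 85/95]
  65 → break 8 (new)  [load 65/95]
8 commercial breaks opened.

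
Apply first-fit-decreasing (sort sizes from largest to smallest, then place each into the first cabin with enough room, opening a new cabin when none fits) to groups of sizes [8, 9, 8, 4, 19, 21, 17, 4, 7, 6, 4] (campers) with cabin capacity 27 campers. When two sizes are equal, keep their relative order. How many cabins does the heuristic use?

4

Sorted descending: 21, 19, 17, 9, 8, 8, 7, 6, 4, 4, 4.
  21 → cabin 1 (new)  [load 21/27]
  19 → cabin 2 (new)  [load 19/27]
  17 → cabin 3 (new)  [load 17/27]
  9 → cabin 3  [load 26/27]
  8 → cabin 2  [load 27/27]
  8 → cabin 4 (new)  [load 8/27]
  7 → cabin 4  [load 15/27]
  6 → cabin 1  [load 27/27]
  4 → cabin 4  [load 19/27]
  4 → cabin 4  [load 23/27]
  4 → cabin 4  [load 27/27]
4 cabins opened.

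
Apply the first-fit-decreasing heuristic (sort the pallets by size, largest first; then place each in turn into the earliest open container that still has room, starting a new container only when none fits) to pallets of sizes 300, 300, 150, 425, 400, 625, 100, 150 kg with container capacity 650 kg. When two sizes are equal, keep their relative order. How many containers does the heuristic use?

Sorted descending: 625, 425, 400, 300, 300, 150, 150, 100.
  625 → container 1 (new)  [load 625/650]
  425 → container 2 (new)  [load 425/650]
  400 → container 3 (new)  [load 400/650]
  300 → container 4 (new)  [load 300/650]
  300 → container 4  [load 600/650]
  150 → container 2  [load 575/650]
  150 → container 3  [load 550/650]
  100 → container 3  [load 650/650]
4 containers opened.

4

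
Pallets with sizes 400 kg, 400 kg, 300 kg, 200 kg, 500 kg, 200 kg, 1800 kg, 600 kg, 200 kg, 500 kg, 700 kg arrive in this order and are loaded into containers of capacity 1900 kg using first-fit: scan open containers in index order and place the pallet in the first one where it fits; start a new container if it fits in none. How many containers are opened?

4

  400 → container 1 (new)  [load 400/1900]
  400 → container 1  [load 800/1900]
  300 → container 1  [load 1100/1900]
  200 → container 1  [load 1300/1900]
  500 → container 1  [load 1800/1900]
  200 → container 2 (new)  [load 200/1900]
  1800 → container 3 (new)  [load 1800/1900]
  600 → container 2  [load 800/1900]
  200 → container 2  [load 1000/1900]
  500 → container 2  [load 1500/1900]
  700 → container 4 (new)  [load 700/1900]
4 containers opened.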